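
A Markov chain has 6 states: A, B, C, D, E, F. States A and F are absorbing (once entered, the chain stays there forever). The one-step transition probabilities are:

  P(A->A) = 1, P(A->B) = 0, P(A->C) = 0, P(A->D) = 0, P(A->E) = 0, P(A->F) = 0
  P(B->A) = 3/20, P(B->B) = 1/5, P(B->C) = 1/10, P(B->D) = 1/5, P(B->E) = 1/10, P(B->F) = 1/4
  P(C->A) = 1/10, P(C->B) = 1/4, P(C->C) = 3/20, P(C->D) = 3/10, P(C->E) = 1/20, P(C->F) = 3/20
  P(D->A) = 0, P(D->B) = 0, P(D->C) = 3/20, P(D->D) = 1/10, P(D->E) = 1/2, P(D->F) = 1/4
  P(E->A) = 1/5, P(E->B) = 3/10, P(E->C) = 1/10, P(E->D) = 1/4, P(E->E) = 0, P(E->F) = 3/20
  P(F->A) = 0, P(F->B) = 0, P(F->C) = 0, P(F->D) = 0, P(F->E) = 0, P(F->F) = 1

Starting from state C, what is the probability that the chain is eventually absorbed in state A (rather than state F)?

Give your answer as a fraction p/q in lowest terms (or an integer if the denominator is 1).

Let a_i = P(absorbed in A | start in state i).
Boundary conditions: a_A = 1, a_F = 0.
For each transient state i, a_i = sum_j P(i->j) * a_j:
  a_B = 3/20*a_A + 1/5*a_B + 1/10*a_C + 1/5*a_D + 1/10*a_E + 1/4*a_F
  a_C = 1/10*a_A + 1/4*a_B + 3/20*a_C + 3/10*a_D + 1/20*a_E + 3/20*a_F
  a_D = 0*a_A + 0*a_B + 3/20*a_C + 1/10*a_D + 1/2*a_E + 1/4*a_F
  a_E = 1/5*a_A + 3/10*a_B + 1/10*a_C + 1/4*a_D + 0*a_E + 3/20*a_F

Substituting a_A = 1 and a_F = 0, rearrange to (I - Q) a = r where r[i] = P(i -> A):
  [4/5, -1/10, -1/5, -1/10] . (a_B, a_C, a_D, a_E) = 3/20
  [-1/4, 17/20, -3/10, -1/20] . (a_B, a_C, a_D, a_E) = 1/10
  [0, -3/20, 9/10, -1/2] . (a_B, a_C, a_D, a_E) = 0
  [-3/10, -1/10, -1/4, 1] . (a_B, a_C, a_D, a_E) = 1/5

Solving yields:
  a_B = 21997/62070
  a_C = 10787/31035
  a_D = 8917/31035
  a_E = 8543/20690

Starting state is C, so the absorption probability is a_C = 10787/31035.

Answer: 10787/31035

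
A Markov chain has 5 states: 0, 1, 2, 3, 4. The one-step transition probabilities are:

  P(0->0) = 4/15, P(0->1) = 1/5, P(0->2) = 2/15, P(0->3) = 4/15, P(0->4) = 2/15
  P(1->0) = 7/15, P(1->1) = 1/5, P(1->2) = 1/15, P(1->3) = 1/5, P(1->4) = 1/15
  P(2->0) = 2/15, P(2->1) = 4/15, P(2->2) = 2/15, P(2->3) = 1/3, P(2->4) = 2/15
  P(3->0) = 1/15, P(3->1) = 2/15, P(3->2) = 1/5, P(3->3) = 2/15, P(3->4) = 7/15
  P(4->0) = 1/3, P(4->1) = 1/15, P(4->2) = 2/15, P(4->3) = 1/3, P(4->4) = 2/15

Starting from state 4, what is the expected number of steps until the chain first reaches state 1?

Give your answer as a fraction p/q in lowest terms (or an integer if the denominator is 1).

Let h_i = expected steps to first reach 1 from state i.
Boundary: h_1 = 0.
First-step equations for the other states:
  h_0 = 1 + 4/15*h_0 + 1/5*h_1 + 2/15*h_2 + 4/15*h_3 + 2/15*h_4
  h_2 = 1 + 2/15*h_0 + 4/15*h_1 + 2/15*h_2 + 1/3*h_3 + 2/15*h_4
  h_3 = 1 + 1/15*h_0 + 2/15*h_1 + 1/5*h_2 + 2/15*h_3 + 7/15*h_4
  h_4 = 1 + 1/3*h_0 + 1/15*h_1 + 2/15*h_2 + 1/3*h_3 + 2/15*h_4

Substituting h_1 = 0 and rearranging gives the linear system (I - Q) h = 1:
  [11/15, -2/15, -4/15, -2/15] . (h_0, h_2, h_3, h_4) = 1
  [-2/15, 13/15, -1/3, -2/15] . (h_0, h_2, h_3, h_4) = 1
  [-1/15, -1/5, 13/15, -7/15] . (h_0, h_2, h_3, h_4) = 1
  [-1/3, -2/15, -1/3, 13/15] . (h_0, h_2, h_3, h_4) = 1

Solving yields:
  h_0 = 6225/1019
  h_2 = 5850/1019
  h_3 = 6825/1019
  h_4 = 7095/1019

Starting state is 4, so the expected hitting time is h_4 = 7095/1019.

Answer: 7095/1019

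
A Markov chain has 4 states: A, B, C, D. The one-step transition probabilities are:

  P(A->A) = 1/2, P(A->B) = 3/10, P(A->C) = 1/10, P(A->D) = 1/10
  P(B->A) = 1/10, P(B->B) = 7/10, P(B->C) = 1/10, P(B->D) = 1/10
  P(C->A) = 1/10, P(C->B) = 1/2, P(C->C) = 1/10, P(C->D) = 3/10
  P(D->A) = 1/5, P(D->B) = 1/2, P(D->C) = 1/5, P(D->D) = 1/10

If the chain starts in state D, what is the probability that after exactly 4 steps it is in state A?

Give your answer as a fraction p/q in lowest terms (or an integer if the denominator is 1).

Computing P^4 by repeated multiplication:
P^1 =
  A: [1/2, 3/10, 1/10, 1/10]
  B: [1/10, 7/10, 1/10, 1/10]
  C: [1/10, 1/2, 1/10, 3/10]
  D: [1/5, 1/2, 1/5, 1/10]
P^2 =
  A: [31/100, 23/50, 11/100, 3/25]
  B: [3/20, 31/50, 11/100, 3/25]
  C: [17/100, 29/50, 13/100, 3/25]
  D: [19/100, 14/25, 11/100, 7/50]
P^3 =
  A: [59/250, 53/100, 14/125, 61/500]
  B: [43/250, 297/500, 14/125, 61/500]
  C: [9/50, 291/500, 14/125, 63/500]
  D: [19/100, 287/500, 57/500, 61/500]
P^4 =
  A: [1033/5000, 1397/2500, 561/5000, 153/1250]
  B: [181/1000, 1461/2500, 561/5000, 153/1250]
  C: [923/5000, 1451/2500, 563/5000, 153/1250]
  D: [941/5000, 721/1250, 561/5000, 307/2500]

(P^4)[D -> A] = 941/5000

Answer: 941/5000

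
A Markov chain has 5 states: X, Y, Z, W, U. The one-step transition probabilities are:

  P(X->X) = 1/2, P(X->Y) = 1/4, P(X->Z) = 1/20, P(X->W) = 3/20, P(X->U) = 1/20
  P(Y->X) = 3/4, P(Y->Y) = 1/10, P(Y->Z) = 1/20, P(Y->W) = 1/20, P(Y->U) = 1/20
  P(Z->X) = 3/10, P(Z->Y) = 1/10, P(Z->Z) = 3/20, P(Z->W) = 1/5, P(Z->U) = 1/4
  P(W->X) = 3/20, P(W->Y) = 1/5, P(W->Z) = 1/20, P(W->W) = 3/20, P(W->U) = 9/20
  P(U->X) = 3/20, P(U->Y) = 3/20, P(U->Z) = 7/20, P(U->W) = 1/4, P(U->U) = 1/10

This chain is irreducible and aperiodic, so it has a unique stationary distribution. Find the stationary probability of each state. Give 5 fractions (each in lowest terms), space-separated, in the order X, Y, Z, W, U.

Answer: 9721/22842 25453/137052 6941/68526 20587/137052 1567/11421

Derivation:
The stationary distribution satisfies pi = pi * P, i.e.:
  pi_X = 1/2*pi_X + 3/4*pi_Y + 3/10*pi_Z + 3/20*pi_W + 3/20*pi_U
  pi_Y = 1/4*pi_X + 1/10*pi_Y + 1/10*pi_Z + 1/5*pi_W + 3/20*pi_U
  pi_Z = 1/20*pi_X + 1/20*pi_Y + 3/20*pi_Z + 1/20*pi_W + 7/20*pi_U
  pi_W = 3/20*pi_X + 1/20*pi_Y + 1/5*pi_Z + 3/20*pi_W + 1/4*pi_U
  pi_U = 1/20*pi_X + 1/20*pi_Y + 1/4*pi_Z + 9/20*pi_W + 1/10*pi_U
with normalization: pi_X + pi_Y + pi_Z + pi_W + pi_U = 1.

Using the first 4 balance equations plus normalization, the linear system A*pi = b is:
  [-1/2, 3/4, 3/10, 3/20, 3/20] . pi = 0
  [1/4, -9/10, 1/10, 1/5, 3/20] . pi = 0
  [1/20, 1/20, -17/20, 1/20, 7/20] . pi = 0
  [3/20, 1/20, 1/5, -17/20, 1/4] . pi = 0
  [1, 1, 1, 1, 1] . pi = 1

Solving yields:
  pi_X = 9721/22842
  pi_Y = 25453/137052
  pi_Z = 6941/68526
  pi_W = 20587/137052
  pi_U = 1567/11421

Verification (pi * P):
  9721/22842*1/2 + 25453/137052*3/4 + 6941/68526*3/10 + 20587/137052*3/20 + 1567/11421*3/20 = 9721/22842 = pi_X  (ok)
  9721/22842*1/4 + 25453/137052*1/10 + 6941/68526*1/10 + 20587/137052*1/5 + 1567/11421*3/20 = 25453/137052 = pi_Y  (ok)
  9721/22842*1/20 + 25453/137052*1/20 + 6941/68526*3/20 + 20587/137052*1/20 + 1567/11421*7/20 = 6941/68526 = pi_Z  (ok)
  9721/22842*3/20 + 25453/137052*1/20 + 6941/68526*1/5 + 20587/137052*3/20 + 1567/11421*1/4 = 20587/137052 = pi_W  (ok)
  9721/22842*1/20 + 25453/137052*1/20 + 6941/68526*1/4 + 20587/137052*9/20 + 1567/11421*1/10 = 1567/11421 = pi_U  (ok)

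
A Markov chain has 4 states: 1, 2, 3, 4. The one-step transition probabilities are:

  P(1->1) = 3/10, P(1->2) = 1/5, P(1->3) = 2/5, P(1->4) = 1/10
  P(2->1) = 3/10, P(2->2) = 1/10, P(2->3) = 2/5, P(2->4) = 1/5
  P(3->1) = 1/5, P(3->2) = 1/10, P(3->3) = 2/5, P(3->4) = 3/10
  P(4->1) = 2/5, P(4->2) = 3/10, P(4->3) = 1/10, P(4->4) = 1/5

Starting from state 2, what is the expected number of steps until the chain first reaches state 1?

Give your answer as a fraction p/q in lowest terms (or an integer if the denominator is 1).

Let h_i = expected steps to first reach 1 from state i.
Boundary: h_1 = 0.
First-step equations for the other states:
  h_2 = 1 + 3/10*h_1 + 1/10*h_2 + 2/5*h_3 + 1/5*h_4
  h_3 = 1 + 1/5*h_1 + 1/10*h_2 + 2/5*h_3 + 3/10*h_4
  h_4 = 1 + 2/5*h_1 + 3/10*h_2 + 1/10*h_3 + 1/5*h_4

Substituting h_1 = 0 and rearranging gives the linear system (I - Q) h = 1:
  [9/10, -2/5, -1/5] . (h_2, h_3, h_4) = 1
  [-1/10, 3/5, -3/10] . (h_2, h_3, h_4) = 1
  [-3/10, -1/10, 4/5] . (h_2, h_3, h_4) = 1

Solving yields:
  h_2 = 1030/299
  h_3 = 1120/299
  h_4 = 900/299

Starting state is 2, so the expected hitting time is h_2 = 1030/299.

Answer: 1030/299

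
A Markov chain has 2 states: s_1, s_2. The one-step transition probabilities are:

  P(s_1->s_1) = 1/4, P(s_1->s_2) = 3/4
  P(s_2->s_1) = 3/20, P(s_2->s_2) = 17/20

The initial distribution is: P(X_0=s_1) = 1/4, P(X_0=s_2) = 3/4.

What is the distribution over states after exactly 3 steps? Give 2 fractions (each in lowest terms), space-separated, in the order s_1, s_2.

Propagating the distribution step by step (d_{t+1} = d_t * P):
d_0 = (s_1=1/4, s_2=3/4)
  d_1[s_1] = 1/4*1/4 + 3/4*3/20 = 7/40
  d_1[s_2] = 1/4*3/4 + 3/4*17/20 = 33/40
d_1 = (s_1=7/40, s_2=33/40)
  d_2[s_1] = 7/40*1/4 + 33/40*3/20 = 67/400
  d_2[s_2] = 7/40*3/4 + 33/40*17/20 = 333/400
d_2 = (s_1=67/400, s_2=333/400)
  d_3[s_1] = 67/400*1/4 + 333/400*3/20 = 667/4000
  d_3[s_2] = 67/400*3/4 + 333/400*17/20 = 3333/4000
d_3 = (s_1=667/4000, s_2=3333/4000)

Answer: 667/4000 3333/4000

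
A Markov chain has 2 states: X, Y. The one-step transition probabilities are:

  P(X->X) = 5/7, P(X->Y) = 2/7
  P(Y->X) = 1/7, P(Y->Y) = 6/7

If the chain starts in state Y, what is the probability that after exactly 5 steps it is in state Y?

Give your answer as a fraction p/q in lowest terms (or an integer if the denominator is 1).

Answer: 11546/16807

Derivation:
Computing P^5 by repeated multiplication:
P^1 =
  X: [5/7, 2/7]
  Y: [1/7, 6/7]
P^2 =
  X: [27/49, 22/49]
  Y: [11/49, 38/49]
P^3 =
  X: [157/343, 186/343]
  Y: [93/343, 250/343]
P^4 =
  X: [971/2401, 1430/2401]
  Y: [715/2401, 1686/2401]
P^5 =
  X: [6285/16807, 10522/16807]
  Y: [5261/16807, 11546/16807]

(P^5)[Y -> Y] = 11546/16807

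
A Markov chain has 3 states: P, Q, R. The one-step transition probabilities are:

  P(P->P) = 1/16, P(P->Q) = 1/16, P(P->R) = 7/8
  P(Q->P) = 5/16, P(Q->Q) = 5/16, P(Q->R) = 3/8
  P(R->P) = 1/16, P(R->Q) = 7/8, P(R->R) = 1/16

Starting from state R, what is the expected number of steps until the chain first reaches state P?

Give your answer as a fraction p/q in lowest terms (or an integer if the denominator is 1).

Answer: 400/81

Derivation:
Let h_i = expected steps to first reach P from state i.
Boundary: h_P = 0.
First-step equations for the other states:
  h_Q = 1 + 5/16*h_P + 5/16*h_Q + 3/8*h_R
  h_R = 1 + 1/16*h_P + 7/8*h_Q + 1/16*h_R

Substituting h_P = 0 and rearranging gives the linear system (I - Q) h = 1:
  [11/16, -3/8] . (h_Q, h_R) = 1
  [-7/8, 15/16] . (h_Q, h_R) = 1

Solving yields:
  h_Q = 112/27
  h_R = 400/81

Starting state is R, so the expected hitting time is h_R = 400/81.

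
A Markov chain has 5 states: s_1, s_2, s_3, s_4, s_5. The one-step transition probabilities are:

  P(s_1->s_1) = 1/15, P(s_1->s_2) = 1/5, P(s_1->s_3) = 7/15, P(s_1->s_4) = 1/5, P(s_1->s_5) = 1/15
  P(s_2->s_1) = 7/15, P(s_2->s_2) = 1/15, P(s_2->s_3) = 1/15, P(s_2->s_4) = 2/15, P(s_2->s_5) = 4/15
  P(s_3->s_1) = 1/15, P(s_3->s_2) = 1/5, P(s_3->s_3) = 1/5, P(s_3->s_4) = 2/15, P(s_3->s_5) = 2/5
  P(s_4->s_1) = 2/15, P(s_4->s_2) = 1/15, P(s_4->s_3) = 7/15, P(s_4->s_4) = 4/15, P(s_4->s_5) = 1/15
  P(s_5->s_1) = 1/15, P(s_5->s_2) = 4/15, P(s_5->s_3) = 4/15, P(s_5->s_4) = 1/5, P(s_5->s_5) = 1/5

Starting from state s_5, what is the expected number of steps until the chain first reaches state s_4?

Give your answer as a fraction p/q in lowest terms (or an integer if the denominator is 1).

Answer: 65835/11233

Derivation:
Let h_i = expected steps to first reach s_4 from state i.
Boundary: h_s_4 = 0.
First-step equations for the other states:
  h_s_1 = 1 + 1/15*h_s_1 + 1/5*h_s_2 + 7/15*h_s_3 + 1/5*h_s_4 + 1/15*h_s_5
  h_s_2 = 1 + 7/15*h_s_1 + 1/15*h_s_2 + 1/15*h_s_3 + 2/15*h_s_4 + 4/15*h_s_5
  h_s_3 = 1 + 1/15*h_s_1 + 1/5*h_s_2 + 1/5*h_s_3 + 2/15*h_s_4 + 2/5*h_s_5
  h_s_5 = 1 + 1/15*h_s_1 + 4/15*h_s_2 + 4/15*h_s_3 + 1/5*h_s_4 + 1/5*h_s_5

Substituting h_s_4 = 0 and rearranging gives the linear system (I - Q) h = 1:
  [14/15, -1/5, -7/15, -1/15] . (h_s_1, h_s_2, h_s_3, h_s_5) = 1
  [-7/15, 14/15, -1/15, -4/15] . (h_s_1, h_s_2, h_s_3, h_s_5) = 1
  [-1/15, -1/5, 4/5, -2/5] . (h_s_1, h_s_2, h_s_3, h_s_5) = 1
  [-1/15, -4/15, -4/15, 4/5] . (h_s_1, h_s_2, h_s_3, h_s_5) = 1

Solving yields:
  h_s_1 = 66405/11233
  h_s_2 = 69030/11233
  h_s_3 = 69750/11233
  h_s_5 = 65835/11233

Starting state is s_5, so the expected hitting time is h_s_5 = 65835/11233.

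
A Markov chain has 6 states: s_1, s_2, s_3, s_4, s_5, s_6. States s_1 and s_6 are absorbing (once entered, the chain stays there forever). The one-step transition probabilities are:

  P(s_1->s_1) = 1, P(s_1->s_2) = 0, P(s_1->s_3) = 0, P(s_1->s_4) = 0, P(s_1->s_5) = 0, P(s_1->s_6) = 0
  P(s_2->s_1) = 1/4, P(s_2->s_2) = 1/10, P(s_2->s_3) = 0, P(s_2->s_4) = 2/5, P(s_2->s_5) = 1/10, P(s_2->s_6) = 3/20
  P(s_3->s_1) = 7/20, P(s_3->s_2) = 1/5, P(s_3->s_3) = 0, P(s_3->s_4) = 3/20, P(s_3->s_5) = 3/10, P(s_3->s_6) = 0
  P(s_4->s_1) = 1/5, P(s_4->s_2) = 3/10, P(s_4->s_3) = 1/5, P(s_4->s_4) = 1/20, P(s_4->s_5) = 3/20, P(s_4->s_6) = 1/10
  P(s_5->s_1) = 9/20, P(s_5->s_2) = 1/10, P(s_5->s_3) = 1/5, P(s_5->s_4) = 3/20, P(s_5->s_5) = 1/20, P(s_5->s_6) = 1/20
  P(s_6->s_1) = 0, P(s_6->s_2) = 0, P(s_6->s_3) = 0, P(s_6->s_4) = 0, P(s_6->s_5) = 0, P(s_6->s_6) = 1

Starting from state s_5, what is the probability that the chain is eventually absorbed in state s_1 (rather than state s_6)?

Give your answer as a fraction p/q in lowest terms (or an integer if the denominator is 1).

Answer: 1554/1837

Derivation:
Let a_i = P(absorbed in s_1 | start in state i).
Boundary conditions: a_s_1 = 1, a_s_6 = 0.
For each transient state i, a_i = sum_j P(i->j) * a_j:
  a_s_2 = 1/4*a_s_1 + 1/10*a_s_2 + 0*a_s_3 + 2/5*a_s_4 + 1/10*a_s_5 + 3/20*a_s_6
  a_s_3 = 7/20*a_s_1 + 1/5*a_s_2 + 0*a_s_3 + 3/20*a_s_4 + 3/10*a_s_5 + 0*a_s_6
  a_s_4 = 1/5*a_s_1 + 3/10*a_s_2 + 1/5*a_s_3 + 1/20*a_s_4 + 3/20*a_s_5 + 1/10*a_s_6
  a_s_5 = 9/20*a_s_1 + 1/10*a_s_2 + 1/5*a_s_3 + 3/20*a_s_4 + 1/20*a_s_5 + 1/20*a_s_6

Substituting a_s_1 = 1 and a_s_6 = 0, rearrange to (I - Q) a = r where r[i] = P(i -> s_1):
  [9/10, 0, -2/5, -1/10] . (a_s_2, a_s_3, a_s_4, a_s_5) = 1/4
  [-1/5, 1, -3/20, -3/10] . (a_s_2, a_s_3, a_s_4, a_s_5) = 7/20
  [-3/10, -1/5, 19/20, -3/20] . (a_s_2, a_s_3, a_s_4, a_s_5) = 1/5
  [-1/10, -1/5, -3/20, 19/20] . (a_s_2, a_s_3, a_s_4, a_s_5) = 9/20

Solving yields:
  a_s_2 = 235/334
  a_s_3 = 12587/14696
  a_s_4 = 2743/3674
  a_s_5 = 1554/1837

Starting state is s_5, so the absorption probability is a_s_5 = 1554/1837.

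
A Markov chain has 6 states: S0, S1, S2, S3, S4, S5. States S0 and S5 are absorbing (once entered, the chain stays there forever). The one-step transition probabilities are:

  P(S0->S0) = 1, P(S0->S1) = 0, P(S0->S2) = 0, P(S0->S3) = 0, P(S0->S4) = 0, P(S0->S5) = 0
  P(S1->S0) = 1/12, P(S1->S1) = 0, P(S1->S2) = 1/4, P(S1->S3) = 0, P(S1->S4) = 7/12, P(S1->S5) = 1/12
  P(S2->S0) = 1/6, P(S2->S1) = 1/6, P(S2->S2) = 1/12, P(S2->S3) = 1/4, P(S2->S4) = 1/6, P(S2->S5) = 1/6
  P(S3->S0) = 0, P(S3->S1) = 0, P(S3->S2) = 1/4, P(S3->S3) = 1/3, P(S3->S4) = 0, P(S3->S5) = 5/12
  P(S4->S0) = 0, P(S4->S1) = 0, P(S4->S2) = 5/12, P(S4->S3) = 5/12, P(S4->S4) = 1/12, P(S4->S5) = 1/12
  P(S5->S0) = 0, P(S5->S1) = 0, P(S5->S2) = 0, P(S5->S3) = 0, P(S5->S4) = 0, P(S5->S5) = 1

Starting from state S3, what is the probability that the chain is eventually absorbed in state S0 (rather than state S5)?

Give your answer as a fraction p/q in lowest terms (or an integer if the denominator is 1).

Let a_i = P(absorbed in S0 | start in state i).
Boundary conditions: a_S0 = 1, a_S5 = 0.
For each transient state i, a_i = sum_j P(i->j) * a_j:
  a_S1 = 1/12*a_S0 + 0*a_S1 + 1/4*a_S2 + 0*a_S3 + 7/12*a_S4 + 1/12*a_S5
  a_S2 = 1/6*a_S0 + 1/6*a_S1 + 1/12*a_S2 + 1/4*a_S3 + 1/6*a_S4 + 1/6*a_S5
  a_S3 = 0*a_S0 + 0*a_S1 + 1/4*a_S2 + 1/3*a_S3 + 0*a_S4 + 5/12*a_S5
  a_S4 = 0*a_S0 + 0*a_S1 + 5/12*a_S2 + 5/12*a_S3 + 1/12*a_S4 + 1/12*a_S5

Substituting a_S0 = 1 and a_S5 = 0, rearrange to (I - Q) a = r where r[i] = P(i -> S0):
  [1, -1/4, 0, -7/12] . (a_S1, a_S2, a_S3, a_S4) = 1/12
  [-1/6, 11/12, -1/4, -1/6] . (a_S1, a_S2, a_S3, a_S4) = 1/6
  [0, -1/4, 2/3, 0] . (a_S1, a_S2, a_S3, a_S4) = 0
  [0, -5/12, -5/12, 11/12] . (a_S1, a_S2, a_S3, a_S4) = 0

Solving yields:
  a_S1 = 187/710
  a_S2 = 104/355
  a_S3 = 39/355
  a_S4 = 13/71

Starting state is S3, so the absorption probability is a_S3 = 39/355.

Answer: 39/355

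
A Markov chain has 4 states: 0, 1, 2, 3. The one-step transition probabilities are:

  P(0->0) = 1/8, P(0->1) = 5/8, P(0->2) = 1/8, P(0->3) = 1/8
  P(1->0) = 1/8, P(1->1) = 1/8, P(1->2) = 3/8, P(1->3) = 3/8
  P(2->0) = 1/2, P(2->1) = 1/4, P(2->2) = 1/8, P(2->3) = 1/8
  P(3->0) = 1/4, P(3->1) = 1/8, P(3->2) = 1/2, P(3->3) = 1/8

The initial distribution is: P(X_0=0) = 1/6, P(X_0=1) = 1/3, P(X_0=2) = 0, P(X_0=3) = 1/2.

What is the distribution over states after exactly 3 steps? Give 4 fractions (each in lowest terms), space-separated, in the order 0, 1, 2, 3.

Propagating the distribution step by step (d_{t+1} = d_t * P):
d_0 = (0=1/6, 1=1/3, 2=0, 3=1/2)
  d_1[0] = 1/6*1/8 + 1/3*1/8 + 0*1/2 + 1/2*1/4 = 3/16
  d_1[1] = 1/6*5/8 + 1/3*1/8 + 0*1/4 + 1/2*1/8 = 5/24
  d_1[2] = 1/6*1/8 + 1/3*3/8 + 0*1/8 + 1/2*1/2 = 19/48
  d_1[3] = 1/6*1/8 + 1/3*3/8 + 0*1/8 + 1/2*1/8 = 5/24
d_1 = (0=3/16, 1=5/24, 2=19/48, 3=5/24)
  d_2[0] = 3/16*1/8 + 5/24*1/8 + 19/48*1/2 + 5/24*1/4 = 115/384
  d_2[1] = 3/16*5/8 + 5/24*1/8 + 19/48*1/4 + 5/24*1/8 = 103/384
  d_2[2] = 3/16*1/8 + 5/24*3/8 + 19/48*1/8 + 5/24*1/2 = 49/192
  d_2[3] = 3/16*1/8 + 5/24*3/8 + 19/48*1/8 + 5/24*1/8 = 17/96
d_2 = (0=115/384, 1=103/384, 2=49/192, 3=17/96)
  d_3[0] = 115/384*1/8 + 103/384*1/8 + 49/192*1/2 + 17/96*1/4 = 373/1536
  d_3[1] = 115/384*5/8 + 103/384*1/8 + 49/192*1/4 + 17/96*1/8 = 157/512
  d_3[2] = 115/384*1/8 + 103/384*3/8 + 49/192*1/8 + 17/96*1/2 = 397/1536
  d_3[3] = 115/384*1/8 + 103/384*3/8 + 49/192*1/8 + 17/96*1/8 = 295/1536
d_3 = (0=373/1536, 1=157/512, 2=397/1536, 3=295/1536)

Answer: 373/1536 157/512 397/1536 295/1536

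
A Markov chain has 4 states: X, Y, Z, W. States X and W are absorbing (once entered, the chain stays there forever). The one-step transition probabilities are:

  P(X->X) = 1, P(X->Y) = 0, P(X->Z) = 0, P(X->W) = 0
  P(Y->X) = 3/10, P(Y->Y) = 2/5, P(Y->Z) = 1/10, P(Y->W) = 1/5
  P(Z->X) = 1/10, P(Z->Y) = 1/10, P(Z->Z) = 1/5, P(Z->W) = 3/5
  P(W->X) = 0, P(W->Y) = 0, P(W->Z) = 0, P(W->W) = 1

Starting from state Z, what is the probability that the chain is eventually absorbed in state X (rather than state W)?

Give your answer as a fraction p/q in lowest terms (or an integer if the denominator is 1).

Let a_i = P(absorbed in X | start in state i).
Boundary conditions: a_X = 1, a_W = 0.
For each transient state i, a_i = sum_j P(i->j) * a_j:
  a_Y = 3/10*a_X + 2/5*a_Y + 1/10*a_Z + 1/5*a_W
  a_Z = 1/10*a_X + 1/10*a_Y + 1/5*a_Z + 3/5*a_W

Substituting a_X = 1 and a_W = 0, rearrange to (I - Q) a = r where r[i] = P(i -> X):
  [3/5, -1/10] . (a_Y, a_Z) = 3/10
  [-1/10, 4/5] . (a_Y, a_Z) = 1/10

Solving yields:
  a_Y = 25/47
  a_Z = 9/47

Starting state is Z, so the absorption probability is a_Z = 9/47.

Answer: 9/47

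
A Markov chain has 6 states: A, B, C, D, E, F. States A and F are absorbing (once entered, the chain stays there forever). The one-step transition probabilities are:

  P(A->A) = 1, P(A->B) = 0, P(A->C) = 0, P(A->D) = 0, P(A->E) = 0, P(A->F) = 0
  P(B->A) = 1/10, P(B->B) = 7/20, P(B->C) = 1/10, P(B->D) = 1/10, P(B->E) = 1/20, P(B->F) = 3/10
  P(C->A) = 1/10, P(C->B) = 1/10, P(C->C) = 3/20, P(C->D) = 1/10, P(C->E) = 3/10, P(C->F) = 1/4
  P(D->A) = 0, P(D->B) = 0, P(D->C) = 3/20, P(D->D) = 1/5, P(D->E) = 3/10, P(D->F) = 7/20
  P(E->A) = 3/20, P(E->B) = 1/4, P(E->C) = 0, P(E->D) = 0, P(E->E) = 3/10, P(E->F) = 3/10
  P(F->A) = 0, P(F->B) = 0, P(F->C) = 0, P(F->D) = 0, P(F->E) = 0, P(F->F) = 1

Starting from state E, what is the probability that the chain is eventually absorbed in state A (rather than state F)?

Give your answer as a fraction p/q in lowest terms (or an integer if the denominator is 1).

Let a_i = P(absorbed in A | start in state i).
Boundary conditions: a_A = 1, a_F = 0.
For each transient state i, a_i = sum_j P(i->j) * a_j:
  a_B = 1/10*a_A + 7/20*a_B + 1/10*a_C + 1/10*a_D + 1/20*a_E + 3/10*a_F
  a_C = 1/10*a_A + 1/10*a_B + 3/20*a_C + 1/10*a_D + 3/10*a_E + 1/4*a_F
  a_D = 0*a_A + 0*a_B + 3/20*a_C + 1/5*a_D + 3/10*a_E + 7/20*a_F
  a_E = 3/20*a_A + 1/4*a_B + 0*a_C + 0*a_D + 3/10*a_E + 3/10*a_F

Substituting a_A = 1 and a_F = 0, rearrange to (I - Q) a = r where r[i] = P(i -> A):
  [13/20, -1/10, -1/10, -1/20] . (a_B, a_C, a_D, a_E) = 1/10
  [-1/10, 17/20, -1/10, -3/10] . (a_B, a_C, a_D, a_E) = 1/10
  [0, -3/20, 4/5, -3/10] . (a_B, a_C, a_D, a_E) = 0
  [-1/4, 0, 0, 7/10] . (a_B, a_C, a_D, a_E) = 3/20

Solving yields:
  a_B = 281/1151
  a_C = 5950/21869
  a_D = 3588/21869
  a_E = 347/1151

Starting state is E, so the absorption probability is a_E = 347/1151.

Answer: 347/1151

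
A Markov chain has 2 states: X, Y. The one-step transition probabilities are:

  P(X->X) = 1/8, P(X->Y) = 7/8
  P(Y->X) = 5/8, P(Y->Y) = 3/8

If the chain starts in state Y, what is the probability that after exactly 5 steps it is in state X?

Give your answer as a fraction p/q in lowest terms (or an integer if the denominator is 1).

Computing P^5 by repeated multiplication:
P^1 =
  X: [1/8, 7/8]
  Y: [5/8, 3/8]
P^2 =
  X: [9/16, 7/16]
  Y: [5/16, 11/16]
P^3 =
  X: [11/32, 21/32]
  Y: [15/32, 17/32]
P^4 =
  X: [29/64, 35/64]
  Y: [25/64, 39/64]
P^5 =
  X: [51/128, 77/128]
  Y: [55/128, 73/128]

(P^5)[Y -> X] = 55/128

Answer: 55/128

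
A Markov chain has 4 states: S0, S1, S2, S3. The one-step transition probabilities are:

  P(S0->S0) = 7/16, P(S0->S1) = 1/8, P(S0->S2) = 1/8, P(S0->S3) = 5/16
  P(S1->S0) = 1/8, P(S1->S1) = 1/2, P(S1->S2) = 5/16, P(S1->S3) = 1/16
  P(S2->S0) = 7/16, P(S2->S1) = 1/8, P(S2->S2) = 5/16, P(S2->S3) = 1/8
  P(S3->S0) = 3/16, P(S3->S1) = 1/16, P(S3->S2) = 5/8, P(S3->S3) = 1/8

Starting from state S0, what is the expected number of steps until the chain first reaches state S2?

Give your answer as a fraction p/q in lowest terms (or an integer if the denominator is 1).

Answer: 992/269

Derivation:
Let h_i = expected steps to first reach S2 from state i.
Boundary: h_S2 = 0.
First-step equations for the other states:
  h_S0 = 1 + 7/16*h_S0 + 1/8*h_S1 + 1/8*h_S2 + 5/16*h_S3
  h_S1 = 1 + 1/8*h_S0 + 1/2*h_S1 + 5/16*h_S2 + 1/16*h_S3
  h_S3 = 1 + 3/16*h_S0 + 1/16*h_S1 + 5/8*h_S2 + 1/8*h_S3

Substituting h_S2 = 0 and rearranging gives the linear system (I - Q) h = 1:
  [9/16, -1/8, -5/16] . (h_S0, h_S1, h_S3) = 1
  [-1/8, 1/2, -1/16] . (h_S0, h_S1, h_S3) = 1
  [-3/16, -1/16, 7/8] . (h_S0, h_S1, h_S3) = 1

Solving yields:
  h_S0 = 992/269
  h_S1 = 2576/807
  h_S3 = 1744/807

Starting state is S0, so the expected hitting time is h_S0 = 992/269.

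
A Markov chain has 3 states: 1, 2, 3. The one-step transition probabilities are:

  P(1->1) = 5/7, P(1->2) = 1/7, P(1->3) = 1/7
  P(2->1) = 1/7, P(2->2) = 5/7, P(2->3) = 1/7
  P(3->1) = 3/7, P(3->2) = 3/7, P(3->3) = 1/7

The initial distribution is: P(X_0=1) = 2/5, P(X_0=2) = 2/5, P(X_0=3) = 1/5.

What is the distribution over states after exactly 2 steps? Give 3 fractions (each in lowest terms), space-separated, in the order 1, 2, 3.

Propagating the distribution step by step (d_{t+1} = d_t * P):
d_0 = (1=2/5, 2=2/5, 3=1/5)
  d_1[1] = 2/5*5/7 + 2/5*1/7 + 1/5*3/7 = 3/7
  d_1[2] = 2/5*1/7 + 2/5*5/7 + 1/5*3/7 = 3/7
  d_1[3] = 2/5*1/7 + 2/5*1/7 + 1/5*1/7 = 1/7
d_1 = (1=3/7, 2=3/7, 3=1/7)
  d_2[1] = 3/7*5/7 + 3/7*1/7 + 1/7*3/7 = 3/7
  d_2[2] = 3/7*1/7 + 3/7*5/7 + 1/7*3/7 = 3/7
  d_2[3] = 3/7*1/7 + 3/7*1/7 + 1/7*1/7 = 1/7
d_2 = (1=3/7, 2=3/7, 3=1/7)

Answer: 3/7 3/7 1/7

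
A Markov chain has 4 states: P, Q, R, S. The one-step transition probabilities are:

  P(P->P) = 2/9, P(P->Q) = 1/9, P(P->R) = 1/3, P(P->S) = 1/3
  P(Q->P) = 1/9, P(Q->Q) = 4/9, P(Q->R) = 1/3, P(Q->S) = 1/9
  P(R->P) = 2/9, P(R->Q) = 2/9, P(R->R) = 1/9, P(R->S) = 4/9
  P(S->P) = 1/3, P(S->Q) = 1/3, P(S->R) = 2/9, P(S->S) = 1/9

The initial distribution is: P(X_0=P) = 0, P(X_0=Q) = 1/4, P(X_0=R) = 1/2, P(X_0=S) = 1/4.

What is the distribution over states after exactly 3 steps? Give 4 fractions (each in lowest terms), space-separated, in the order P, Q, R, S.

Propagating the distribution step by step (d_{t+1} = d_t * P):
d_0 = (P=0, Q=1/4, R=1/2, S=1/4)
  d_1[P] = 0*2/9 + 1/4*1/9 + 1/2*2/9 + 1/4*1/3 = 2/9
  d_1[Q] = 0*1/9 + 1/4*4/9 + 1/2*2/9 + 1/4*1/3 = 11/36
  d_1[R] = 0*1/3 + 1/4*1/3 + 1/2*1/9 + 1/4*2/9 = 7/36
  d_1[S] = 0*1/3 + 1/4*1/9 + 1/2*4/9 + 1/4*1/9 = 5/18
d_1 = (P=2/9, Q=11/36, R=7/36, S=5/18)
  d_2[P] = 2/9*2/9 + 11/36*1/9 + 7/36*2/9 + 5/18*1/3 = 71/324
  d_2[Q] = 2/9*1/9 + 11/36*4/9 + 7/36*2/9 + 5/18*1/3 = 8/27
  d_2[R] = 2/9*1/3 + 11/36*1/3 + 7/36*1/9 + 5/18*2/9 = 7/27
  d_2[S] = 2/9*1/3 + 11/36*1/9 + 7/36*4/9 + 5/18*1/9 = 73/324
d_2 = (P=71/324, Q=8/27, R=7/27, S=73/324)
  d_3[P] = 71/324*2/9 + 8/27*1/9 + 7/27*2/9 + 73/324*1/3 = 625/2916
  d_3[Q] = 71/324*1/9 + 8/27*4/9 + 7/27*2/9 + 73/324*1/3 = 421/1458
  d_3[R] = 71/324*1/3 + 8/27*1/3 + 7/27*1/9 + 73/324*2/9 = 731/2916
  d_3[S] = 71/324*1/3 + 8/27*1/9 + 7/27*4/9 + 73/324*1/9 = 359/1458
d_3 = (P=625/2916, Q=421/1458, R=731/2916, S=359/1458)

Answer: 625/2916 421/1458 731/2916 359/1458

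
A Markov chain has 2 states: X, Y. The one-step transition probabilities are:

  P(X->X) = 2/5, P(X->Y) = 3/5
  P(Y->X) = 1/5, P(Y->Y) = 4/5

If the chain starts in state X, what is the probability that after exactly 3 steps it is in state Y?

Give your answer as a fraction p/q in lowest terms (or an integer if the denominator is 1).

Answer: 93/125

Derivation:
Computing P^3 by repeated multiplication:
P^1 =
  X: [2/5, 3/5]
  Y: [1/5, 4/5]
P^2 =
  X: [7/25, 18/25]
  Y: [6/25, 19/25]
P^3 =
  X: [32/125, 93/125]
  Y: [31/125, 94/125]

(P^3)[X -> Y] = 93/125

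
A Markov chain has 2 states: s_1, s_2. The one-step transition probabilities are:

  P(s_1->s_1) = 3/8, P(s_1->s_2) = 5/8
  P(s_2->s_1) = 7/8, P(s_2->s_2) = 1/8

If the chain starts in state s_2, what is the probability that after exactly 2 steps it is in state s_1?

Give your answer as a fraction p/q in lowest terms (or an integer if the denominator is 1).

Computing P^2 by repeated multiplication:
P^1 =
  s_1: [3/8, 5/8]
  s_2: [7/8, 1/8]
P^2 =
  s_1: [11/16, 5/16]
  s_2: [7/16, 9/16]

(P^2)[s_2 -> s_1] = 7/16

Answer: 7/16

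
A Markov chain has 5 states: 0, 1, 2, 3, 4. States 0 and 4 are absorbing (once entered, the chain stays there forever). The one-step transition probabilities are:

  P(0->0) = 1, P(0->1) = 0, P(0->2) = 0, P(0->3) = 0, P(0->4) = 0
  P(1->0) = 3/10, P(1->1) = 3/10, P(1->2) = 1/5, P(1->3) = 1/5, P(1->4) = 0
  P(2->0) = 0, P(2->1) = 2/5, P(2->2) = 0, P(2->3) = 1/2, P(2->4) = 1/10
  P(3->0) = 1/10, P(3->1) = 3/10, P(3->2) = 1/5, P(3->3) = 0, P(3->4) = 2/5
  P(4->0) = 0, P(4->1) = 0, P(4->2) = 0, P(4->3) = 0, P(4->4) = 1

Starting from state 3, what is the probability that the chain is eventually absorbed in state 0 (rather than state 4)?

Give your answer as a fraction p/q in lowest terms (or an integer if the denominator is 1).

Let a_i = P(absorbed in 0 | start in state i).
Boundary conditions: a_0 = 1, a_4 = 0.
For each transient state i, a_i = sum_j P(i->j) * a_j:
  a_1 = 3/10*a_0 + 3/10*a_1 + 1/5*a_2 + 1/5*a_3 + 0*a_4
  a_2 = 0*a_0 + 2/5*a_1 + 0*a_2 + 1/2*a_3 + 1/10*a_4
  a_3 = 1/10*a_0 + 3/10*a_1 + 1/5*a_2 + 0*a_3 + 2/5*a_4

Substituting a_0 = 1 and a_4 = 0, rearrange to (I - Q) a = r where r[i] = P(i -> 0):
  [7/10, -1/5, -1/5] . (a_1, a_2, a_3) = 3/10
  [-2/5, 1, -1/2] . (a_1, a_2, a_3) = 0
  [-3/10, -1/5, 1] . (a_1, a_2, a_3) = 1/10

Solving yields:
  a_1 = 25/37
  a_2 = 52/111
  a_3 = 44/111

Starting state is 3, so the absorption probability is a_3 = 44/111.

Answer: 44/111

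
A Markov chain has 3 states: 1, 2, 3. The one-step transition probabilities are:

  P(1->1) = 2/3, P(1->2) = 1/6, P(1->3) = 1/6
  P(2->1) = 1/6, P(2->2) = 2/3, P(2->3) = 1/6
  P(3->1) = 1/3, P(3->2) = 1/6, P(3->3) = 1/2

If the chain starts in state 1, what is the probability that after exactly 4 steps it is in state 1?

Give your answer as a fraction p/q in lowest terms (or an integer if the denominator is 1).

Computing P^4 by repeated multiplication:
P^1 =
  1: [2/3, 1/6, 1/6]
  2: [1/6, 2/3, 1/6]
  3: [1/3, 1/6, 1/2]
P^2 =
  1: [19/36, 1/4, 2/9]
  2: [5/18, 1/2, 2/9]
  3: [5/12, 1/4, 1/3]
P^3 =
  1: [101/216, 7/24, 13/54]
  2: [37/108, 5/12, 13/54]
  3: [31/72, 7/24, 5/18]
P^4 =
  1: [571/1296, 5/16, 20/81]
  2: [245/648, 3/8, 20/81]
  3: [185/432, 5/16, 7/27]

(P^4)[1 -> 1] = 571/1296

Answer: 571/1296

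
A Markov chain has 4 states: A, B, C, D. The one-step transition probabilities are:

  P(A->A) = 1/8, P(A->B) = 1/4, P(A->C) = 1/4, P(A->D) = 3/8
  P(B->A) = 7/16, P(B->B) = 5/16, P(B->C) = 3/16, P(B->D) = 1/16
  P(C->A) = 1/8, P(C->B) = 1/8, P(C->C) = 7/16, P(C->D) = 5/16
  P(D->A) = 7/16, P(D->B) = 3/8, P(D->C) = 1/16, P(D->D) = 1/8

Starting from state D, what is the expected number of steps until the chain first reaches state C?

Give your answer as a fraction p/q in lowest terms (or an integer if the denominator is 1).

Answer: 408/67

Derivation:
Let h_i = expected steps to first reach C from state i.
Boundary: h_C = 0.
First-step equations for the other states:
  h_A = 1 + 1/8*h_A + 1/4*h_B + 1/4*h_C + 3/8*h_D
  h_B = 1 + 7/16*h_A + 5/16*h_B + 3/16*h_C + 1/16*h_D
  h_D = 1 + 7/16*h_A + 3/8*h_B + 1/16*h_C + 1/8*h_D

Substituting h_C = 0 and rearranging gives the linear system (I - Q) h = 1:
  [7/8, -1/4, -3/8] . (h_A, h_B, h_D) = 1
  [-7/16, 11/16, -1/16] . (h_A, h_B, h_D) = 1
  [-7/16, -3/8, 7/8] . (h_A, h_B, h_D) = 1

Solving yields:
  h_A = 2480/469
  h_B = 360/67
  h_D = 408/67

Starting state is D, so the expected hitting time is h_D = 408/67.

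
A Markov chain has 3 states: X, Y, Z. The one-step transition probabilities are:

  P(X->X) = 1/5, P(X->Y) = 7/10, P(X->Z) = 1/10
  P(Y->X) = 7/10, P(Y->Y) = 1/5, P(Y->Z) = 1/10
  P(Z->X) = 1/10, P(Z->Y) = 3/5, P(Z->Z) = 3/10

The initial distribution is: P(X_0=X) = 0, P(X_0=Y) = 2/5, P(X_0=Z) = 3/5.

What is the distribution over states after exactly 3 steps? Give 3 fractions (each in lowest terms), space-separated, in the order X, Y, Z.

Propagating the distribution step by step (d_{t+1} = d_t * P):
d_0 = (X=0, Y=2/5, Z=3/5)
  d_1[X] = 0*1/5 + 2/5*7/10 + 3/5*1/10 = 17/50
  d_1[Y] = 0*7/10 + 2/5*1/5 + 3/5*3/5 = 11/25
  d_1[Z] = 0*1/10 + 2/5*1/10 + 3/5*3/10 = 11/50
d_1 = (X=17/50, Y=11/25, Z=11/50)
  d_2[X] = 17/50*1/5 + 11/25*7/10 + 11/50*1/10 = 199/500
  d_2[Y] = 17/50*7/10 + 11/25*1/5 + 11/50*3/5 = 229/500
  d_2[Z] = 17/50*1/10 + 11/25*1/10 + 11/50*3/10 = 18/125
d_2 = (X=199/500, Y=229/500, Z=18/125)
  d_3[X] = 199/500*1/5 + 229/500*7/10 + 18/125*1/10 = 2073/5000
  d_3[Y] = 199/500*7/10 + 229/500*1/5 + 18/125*3/5 = 2283/5000
  d_3[Z] = 199/500*1/10 + 229/500*1/10 + 18/125*3/10 = 161/1250
d_3 = (X=2073/5000, Y=2283/5000, Z=161/1250)

Answer: 2073/5000 2283/5000 161/1250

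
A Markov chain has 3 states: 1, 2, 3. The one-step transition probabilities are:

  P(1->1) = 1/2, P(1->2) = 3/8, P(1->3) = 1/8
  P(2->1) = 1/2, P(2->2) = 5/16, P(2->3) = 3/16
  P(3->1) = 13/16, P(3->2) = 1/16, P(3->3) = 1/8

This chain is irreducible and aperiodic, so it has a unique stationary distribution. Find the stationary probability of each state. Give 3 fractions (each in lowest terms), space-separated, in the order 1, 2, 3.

Answer: 151/277 86/277 40/277

Derivation:
The stationary distribution satisfies pi = pi * P, i.e.:
  pi_1 = 1/2*pi_1 + 1/2*pi_2 + 13/16*pi_3
  pi_2 = 3/8*pi_1 + 5/16*pi_2 + 1/16*pi_3
  pi_3 = 1/8*pi_1 + 3/16*pi_2 + 1/8*pi_3
with normalization: pi_1 + pi_2 + pi_3 = 1.

Using the first 2 balance equations plus normalization, the linear system A*pi = b is:
  [-1/2, 1/2, 13/16] . pi = 0
  [3/8, -11/16, 1/16] . pi = 0
  [1, 1, 1] . pi = 1

Solving yields:
  pi_1 = 151/277
  pi_2 = 86/277
  pi_3 = 40/277

Verification (pi * P):
  151/277*1/2 + 86/277*1/2 + 40/277*13/16 = 151/277 = pi_1  (ok)
  151/277*3/8 + 86/277*5/16 + 40/277*1/16 = 86/277 = pi_2  (ok)
  151/277*1/8 + 86/277*3/16 + 40/277*1/8 = 40/277 = pi_3  (ok)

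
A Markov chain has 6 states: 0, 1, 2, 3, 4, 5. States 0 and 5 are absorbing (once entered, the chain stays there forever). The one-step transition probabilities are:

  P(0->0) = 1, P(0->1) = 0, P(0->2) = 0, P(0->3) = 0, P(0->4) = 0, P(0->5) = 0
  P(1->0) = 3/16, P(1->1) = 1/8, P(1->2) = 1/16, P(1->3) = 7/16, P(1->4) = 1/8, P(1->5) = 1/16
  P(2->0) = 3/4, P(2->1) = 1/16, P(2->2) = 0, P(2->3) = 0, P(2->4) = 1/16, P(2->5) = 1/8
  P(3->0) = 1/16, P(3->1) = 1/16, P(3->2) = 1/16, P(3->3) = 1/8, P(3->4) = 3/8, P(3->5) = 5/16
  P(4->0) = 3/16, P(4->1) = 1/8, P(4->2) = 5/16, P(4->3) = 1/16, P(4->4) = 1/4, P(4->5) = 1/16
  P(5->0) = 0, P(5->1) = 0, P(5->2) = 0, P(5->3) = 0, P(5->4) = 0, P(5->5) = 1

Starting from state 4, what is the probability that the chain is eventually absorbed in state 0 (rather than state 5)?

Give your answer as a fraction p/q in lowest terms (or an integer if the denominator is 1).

Let a_i = P(absorbed in 0 | start in state i).
Boundary conditions: a_0 = 1, a_5 = 0.
For each transient state i, a_i = sum_j P(i->j) * a_j:
  a_1 = 3/16*a_0 + 1/8*a_1 + 1/16*a_2 + 7/16*a_3 + 1/8*a_4 + 1/16*a_5
  a_2 = 3/4*a_0 + 1/16*a_1 + 0*a_2 + 0*a_3 + 1/16*a_4 + 1/8*a_5
  a_3 = 1/16*a_0 + 1/16*a_1 + 1/16*a_2 + 1/8*a_3 + 3/8*a_4 + 5/16*a_5
  a_4 = 3/16*a_0 + 1/8*a_1 + 5/16*a_2 + 1/16*a_3 + 1/4*a_4 + 1/16*a_5

Substituting a_0 = 1 and a_5 = 0, rearrange to (I - Q) a = r where r[i] = P(i -> 0):
  [7/8, -1/16, -7/16, -1/8] . (a_1, a_2, a_3, a_4) = 3/16
  [-1/16, 1, 0, -1/16] . (a_1, a_2, a_3, a_4) = 3/4
  [-1/16, -1/16, 7/8, -3/8] . (a_1, a_2, a_3, a_4) = 1/16
  [-1/8, -5/16, -1/16, 3/4] . (a_1, a_2, a_3, a_4) = 3/16

Solving yields:
  a_1 = 1219/1942
  a_2 = 1623/1942
  a_3 = 961/1942
  a_4 = 1445/1942

Starting state is 4, so the absorption probability is a_4 = 1445/1942.

Answer: 1445/1942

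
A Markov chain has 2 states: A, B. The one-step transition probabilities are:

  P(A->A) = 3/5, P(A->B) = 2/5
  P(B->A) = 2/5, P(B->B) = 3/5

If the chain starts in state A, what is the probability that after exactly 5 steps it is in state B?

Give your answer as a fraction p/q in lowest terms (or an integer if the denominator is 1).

Computing P^5 by repeated multiplication:
P^1 =
  A: [3/5, 2/5]
  B: [2/5, 3/5]
P^2 =
  A: [13/25, 12/25]
  B: [12/25, 13/25]
P^3 =
  A: [63/125, 62/125]
  B: [62/125, 63/125]
P^4 =
  A: [313/625, 312/625]
  B: [312/625, 313/625]
P^5 =
  A: [1563/3125, 1562/3125]
  B: [1562/3125, 1563/3125]

(P^5)[A -> B] = 1562/3125

Answer: 1562/3125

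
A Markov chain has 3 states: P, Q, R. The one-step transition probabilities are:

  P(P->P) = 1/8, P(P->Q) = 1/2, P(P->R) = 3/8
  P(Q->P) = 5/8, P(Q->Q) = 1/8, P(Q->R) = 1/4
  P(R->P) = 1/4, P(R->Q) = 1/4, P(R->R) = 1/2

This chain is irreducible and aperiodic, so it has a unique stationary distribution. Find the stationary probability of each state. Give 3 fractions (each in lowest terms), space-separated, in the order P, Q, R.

Answer: 8/25 22/75 29/75

Derivation:
The stationary distribution satisfies pi = pi * P, i.e.:
  pi_P = 1/8*pi_P + 5/8*pi_Q + 1/4*pi_R
  pi_Q = 1/2*pi_P + 1/8*pi_Q + 1/4*pi_R
  pi_R = 3/8*pi_P + 1/4*pi_Q + 1/2*pi_R
with normalization: pi_P + pi_Q + pi_R = 1.

Using the first 2 balance equations plus normalization, the linear system A*pi = b is:
  [-7/8, 5/8, 1/4] . pi = 0
  [1/2, -7/8, 1/4] . pi = 0
  [1, 1, 1] . pi = 1

Solving yields:
  pi_P = 8/25
  pi_Q = 22/75
  pi_R = 29/75

Verification (pi * P):
  8/25*1/8 + 22/75*5/8 + 29/75*1/4 = 8/25 = pi_P  (ok)
  8/25*1/2 + 22/75*1/8 + 29/75*1/4 = 22/75 = pi_Q  (ok)
  8/25*3/8 + 22/75*1/4 + 29/75*1/2 = 29/75 = pi_R  (ok)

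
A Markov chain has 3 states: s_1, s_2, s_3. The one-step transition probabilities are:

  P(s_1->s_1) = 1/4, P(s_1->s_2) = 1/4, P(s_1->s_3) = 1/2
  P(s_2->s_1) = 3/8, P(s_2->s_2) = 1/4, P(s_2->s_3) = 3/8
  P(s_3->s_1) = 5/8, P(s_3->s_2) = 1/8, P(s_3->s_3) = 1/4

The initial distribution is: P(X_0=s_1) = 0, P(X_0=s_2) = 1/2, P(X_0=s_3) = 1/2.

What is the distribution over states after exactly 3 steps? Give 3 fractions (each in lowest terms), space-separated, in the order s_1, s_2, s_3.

Propagating the distribution step by step (d_{t+1} = d_t * P):
d_0 = (s_1=0, s_2=1/2, s_3=1/2)
  d_1[s_1] = 0*1/4 + 1/2*3/8 + 1/2*5/8 = 1/2
  d_1[s_2] = 0*1/4 + 1/2*1/4 + 1/2*1/8 = 3/16
  d_1[s_3] = 0*1/2 + 1/2*3/8 + 1/2*1/4 = 5/16
d_1 = (s_1=1/2, s_2=3/16, s_3=5/16)
  d_2[s_1] = 1/2*1/4 + 3/16*3/8 + 5/16*5/8 = 25/64
  d_2[s_2] = 1/2*1/4 + 3/16*1/4 + 5/16*1/8 = 27/128
  d_2[s_3] = 1/2*1/2 + 3/16*3/8 + 5/16*1/4 = 51/128
d_2 = (s_1=25/64, s_2=27/128, s_3=51/128)
  d_3[s_1] = 25/64*1/4 + 27/128*3/8 + 51/128*5/8 = 109/256
  d_3[s_2] = 25/64*1/4 + 27/128*1/4 + 51/128*1/8 = 205/1024
  d_3[s_3] = 25/64*1/2 + 27/128*3/8 + 51/128*1/4 = 383/1024
d_3 = (s_1=109/256, s_2=205/1024, s_3=383/1024)

Answer: 109/256 205/1024 383/1024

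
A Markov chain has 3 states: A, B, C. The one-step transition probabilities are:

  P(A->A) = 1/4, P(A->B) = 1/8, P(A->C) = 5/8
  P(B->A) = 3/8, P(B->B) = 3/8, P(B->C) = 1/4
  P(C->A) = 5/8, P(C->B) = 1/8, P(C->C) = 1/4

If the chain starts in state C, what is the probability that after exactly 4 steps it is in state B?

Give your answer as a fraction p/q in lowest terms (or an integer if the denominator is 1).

Computing P^4 by repeated multiplication:
P^1 =
  A: [1/4, 1/8, 5/8]
  B: [3/8, 3/8, 1/4]
  C: [5/8, 1/8, 1/4]
P^2 =
  A: [1/2, 5/32, 11/32]
  B: [25/64, 7/32, 25/64]
  C: [23/64, 5/32, 31/64]
P^3 =
  A: [51/128, 21/128, 7/16]
  B: [217/512, 23/128, 203/512]
  C: [231/512, 21/128, 197/512]
P^4 =
  A: [445/1024, 85/512, 409/1024]
  B: [1725/4096, 87/512, 1675/4096]
  C: [1699/4096, 85/512, 1717/4096]

(P^4)[C -> B] = 85/512

Answer: 85/512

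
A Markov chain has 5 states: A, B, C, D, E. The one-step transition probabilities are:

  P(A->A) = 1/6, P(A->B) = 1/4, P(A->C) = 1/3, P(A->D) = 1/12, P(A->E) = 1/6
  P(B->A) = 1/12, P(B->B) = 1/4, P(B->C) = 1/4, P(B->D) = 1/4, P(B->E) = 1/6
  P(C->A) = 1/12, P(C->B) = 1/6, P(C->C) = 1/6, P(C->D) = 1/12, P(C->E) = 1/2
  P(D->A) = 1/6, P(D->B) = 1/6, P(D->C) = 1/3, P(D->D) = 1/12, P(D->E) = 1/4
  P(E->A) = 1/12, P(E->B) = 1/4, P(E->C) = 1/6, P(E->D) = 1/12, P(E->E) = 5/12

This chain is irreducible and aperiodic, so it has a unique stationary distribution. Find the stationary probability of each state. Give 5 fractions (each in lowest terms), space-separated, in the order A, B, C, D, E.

The stationary distribution satisfies pi = pi * P, i.e.:
  pi_A = 1/6*pi_A + 1/12*pi_B + 1/12*pi_C + 1/6*pi_D + 1/12*pi_E
  pi_B = 1/4*pi_A + 1/4*pi_B + 1/6*pi_C + 1/6*pi_D + 1/4*pi_E
  pi_C = 1/3*pi_A + 1/4*pi_B + 1/6*pi_C + 1/3*pi_D + 1/6*pi_E
  pi_D = 1/12*pi_A + 1/4*pi_B + 1/12*pi_C + 1/12*pi_D + 1/12*pi_E
  pi_E = 1/6*pi_A + 1/6*pi_B + 1/2*pi_C + 1/4*pi_D + 5/12*pi_E
with normalization: pi_A + pi_B + pi_C + pi_D + pi_E = 1.

Using the first 4 balance equations plus normalization, the linear system A*pi = b is:
  [-5/6, 1/12, 1/12, 1/6, 1/12] . pi = 0
  [1/4, -3/4, 1/6, 1/6, 1/4] . pi = 0
  [1/3, 1/4, -5/6, 1/3, 1/6] . pi = 0
  [1/12, 1/4, 1/12, -11/12, 1/12] . pi = 0
  [1, 1, 1, 1, 1] . pi = 1

Solving yields:
  pi_A = 1981/19452
  pi_B = 359/1621
  pi_C = 4321/19452
  pi_D = 2339/19452
  pi_E = 6503/19452

Verification (pi * P):
  1981/19452*1/6 + 359/1621*1/12 + 4321/19452*1/12 + 2339/19452*1/6 + 6503/19452*1/12 = 1981/19452 = pi_A  (ok)
  1981/19452*1/4 + 359/1621*1/4 + 4321/19452*1/6 + 2339/19452*1/6 + 6503/19452*1/4 = 359/1621 = pi_B  (ok)
  1981/19452*1/3 + 359/1621*1/4 + 4321/19452*1/6 + 2339/19452*1/3 + 6503/19452*1/6 = 4321/19452 = pi_C  (ok)
  1981/19452*1/12 + 359/1621*1/4 + 4321/19452*1/12 + 2339/19452*1/12 + 6503/19452*1/12 = 2339/19452 = pi_D  (ok)
  1981/19452*1/6 + 359/1621*1/6 + 4321/19452*1/2 + 2339/19452*1/4 + 6503/19452*5/12 = 6503/19452 = pi_E  (ok)

Answer: 1981/19452 359/1621 4321/19452 2339/19452 6503/19452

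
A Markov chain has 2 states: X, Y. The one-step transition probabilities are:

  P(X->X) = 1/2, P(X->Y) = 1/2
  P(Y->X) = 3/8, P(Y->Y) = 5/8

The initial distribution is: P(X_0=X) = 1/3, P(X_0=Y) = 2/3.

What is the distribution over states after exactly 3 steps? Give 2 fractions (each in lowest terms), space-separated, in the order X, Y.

Propagating the distribution step by step (d_{t+1} = d_t * P):
d_0 = (X=1/3, Y=2/3)
  d_1[X] = 1/3*1/2 + 2/3*3/8 = 5/12
  d_1[Y] = 1/3*1/2 + 2/3*5/8 = 7/12
d_1 = (X=5/12, Y=7/12)
  d_2[X] = 5/12*1/2 + 7/12*3/8 = 41/96
  d_2[Y] = 5/12*1/2 + 7/12*5/8 = 55/96
d_2 = (X=41/96, Y=55/96)
  d_3[X] = 41/96*1/2 + 55/96*3/8 = 329/768
  d_3[Y] = 41/96*1/2 + 55/96*5/8 = 439/768
d_3 = (X=329/768, Y=439/768)

Answer: 329/768 439/768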